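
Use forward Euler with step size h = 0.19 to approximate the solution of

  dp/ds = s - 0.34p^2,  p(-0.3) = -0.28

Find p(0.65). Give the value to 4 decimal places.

-0.2407

Euler: p_{n+1} = p_n + h·f(s_n, p_n).
s=-0.300000, p=-0.280000: f=-0.326656 → p ← -0.280000 + 0.19·(-0.326656) = -0.342065
s=-0.110000, p=-0.342065: f=-0.149783 → p ← -0.342065 + 0.19·(-0.149783) = -0.370523
s=0.080000, p=-0.370523: f=0.033322 → p ← -0.370523 + 0.19·0.033322 = -0.364192
s=0.270000, p=-0.364192: f=0.224904 → p ← -0.364192 + 0.19·0.224904 = -0.321460
s=0.460000, p=-0.321460: f=0.424865 → p ← -0.321460 + 0.19·0.424865 = -0.240736
p(0.65) ≈ -0.2407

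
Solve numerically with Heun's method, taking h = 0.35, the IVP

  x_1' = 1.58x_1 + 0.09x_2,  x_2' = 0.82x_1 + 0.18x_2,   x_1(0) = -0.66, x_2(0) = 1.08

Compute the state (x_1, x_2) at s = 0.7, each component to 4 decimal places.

-1.8174, 0.5633

Heun on (x_1,x_2): k1 = f(s_n, state_n); k2 = f(s_n + h, state_n + h·k1); state_{n+1} = state_n + (h/2)·(k1 + k2).
0.000000: (-0.660000, 1.080000)
  k1 = (-0.945600, -0.346800)
  predictor → (-0.990960, 0.958620)
  k2 = (-1.479441, -0.640036)
  → (-1.084382, 0.907304)
0.350000: (-1.084382, 0.907304)
  k1 = (-1.631666, -0.725879)
  predictor → (-1.655465, 0.653246)
  k2 = (-2.556843, -1.239897)
  → (-1.817371, 0.563293)
(x_1(0.7), x_2(0.7)) ≈ (-1.8174, 0.5633)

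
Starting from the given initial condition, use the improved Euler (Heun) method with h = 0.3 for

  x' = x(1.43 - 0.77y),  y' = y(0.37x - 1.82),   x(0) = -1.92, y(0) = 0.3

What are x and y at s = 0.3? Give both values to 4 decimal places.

-2.8035, 0.1559

Heun on (x,y): k1 = f(s_n, state_n); k2 = f(s_n + h, state_n + h·k1); state_{n+1} = state_n + (h/2)·(k1 + k2).
0.000000: (-1.920000, 0.300000)
  k1 = (-2.302080, -0.759120)
  predictor → (-2.610624, 0.072264)
  k2 = (-3.587929, -0.201323)
  → (-2.803501, 0.155934)
(x(0.3), y(0.3)) ≈ (-2.8035, 0.1559)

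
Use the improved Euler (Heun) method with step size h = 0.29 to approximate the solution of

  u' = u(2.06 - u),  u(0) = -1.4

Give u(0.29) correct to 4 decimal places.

-4.0808

Heun: k1 = f(t_n, u_n); k2 = f(t_n + h, u_n + h·k1); u_{n+1} = u_n + (h/2)·(k1 + k2).
t=0.000000, u=-1.400000:
  k1 = f(0.000000, -1.400000) = -4.844000
  k2 = f(0.290000, -2.804760) = -13.644484
  u ← -1.400000 + (0.29/2)·(-4.844000 + (-13.644484)) = -4.080830
u(0.29) ≈ -4.0808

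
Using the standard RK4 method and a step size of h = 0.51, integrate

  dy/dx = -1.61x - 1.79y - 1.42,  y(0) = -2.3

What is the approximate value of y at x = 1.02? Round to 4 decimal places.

RK4: k1 = f(x_n, y_n); k2 = f(x_n + h/2, y_n + (h/2)·k1); k3 = f(x_n + h/2, y_n + (h/2)·k2); k4 = f(x_n + h, y_n + h·k3); y_{n+1} = y_n + (h/6)·(k1 + 2k2 + 2k3 + k4).
x=0.000000, y=-2.300000:
  k1 = f(0.000000, -2.300000) = 2.697000
  k2 = f(0.255000, -1.612265) = 1.055404
  k3 = f(0.255000, -2.030872) = 1.804711
  k4 = f(0.510000, -1.379598) = 0.228380
  y ← -2.300000 + (0.51/6)·(k1 + 2k2 + 2k3 + k4) = -1.565123
x=0.510000, y=-1.565123:
  k1 = f(0.510000, -1.565123) = 0.560470
  k2 = f(0.765000, -1.422203) = -0.105906
  k3 = f(0.765000, -1.592129) = 0.198261
  k4 = f(1.020000, -1.464010) = -0.441622
  y ← -1.565123 + (0.51/6)·(k1 + 2k2 + 2k3 + k4) = -1.539321
y(1.02) ≈ -1.5393

-1.5393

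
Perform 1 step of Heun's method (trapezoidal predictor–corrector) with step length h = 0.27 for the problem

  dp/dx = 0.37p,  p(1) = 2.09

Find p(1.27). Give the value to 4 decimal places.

2.3092

Heun: k1 = f(x_n, p_n); k2 = f(x_n + h, p_n + h·k1); p_{n+1} = p_n + (h/2)·(k1 + k2).
x=1.000000, p=2.090000:
  k1 = f(1.000000, 2.090000) = 0.773300
  k2 = f(1.270000, 2.298791) = 0.850553
  p ← 2.090000 + (0.27/2)·(0.773300 + 0.850553) = 2.309220
p(1.27) ≈ 2.3092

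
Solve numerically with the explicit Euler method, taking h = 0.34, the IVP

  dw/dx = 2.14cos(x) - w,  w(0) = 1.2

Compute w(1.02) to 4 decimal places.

Euler: w_{n+1} = w_n + h·f(x_n, w_n).
x=0.000000, w=1.200000: f=0.940000 → w ← 1.200000 + 0.34·0.940000 = 1.519600
x=0.340000, w=1.519600: f=0.497895 → w ← 1.519600 + 0.34·0.497895 = 1.688884
x=0.680000, w=1.688884: f=-0.024879 → w ← 1.688884 + 0.34·(-0.024879) = 1.680426
w(1.02) ≈ 1.6804

1.6804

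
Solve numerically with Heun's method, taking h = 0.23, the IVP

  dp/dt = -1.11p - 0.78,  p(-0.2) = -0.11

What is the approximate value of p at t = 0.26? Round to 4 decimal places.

Heun: k1 = f(t_n, p_n); k2 = f(t_n + h, p_n + h·k1); p_{n+1} = p_n + (h/2)·(k1 + k2).
t=-0.200000, p=-0.110000:
  k1 = f(-0.200000, -0.110000) = -0.657900
  k2 = f(0.030000, -0.261317) = -0.489938
  p ← -0.110000 + (0.23/2)·(-0.657900 + (-0.489938)) = -0.242001
t=0.030000, p=-0.242001:
  k1 = f(0.030000, -0.242001) = -0.511378
  k2 = f(0.260000, -0.359618) = -0.380824
  p ← -0.242001 + (0.23/2)·(-0.511378 + (-0.380824)) = -0.344605
p(0.26) ≈ -0.3446

-0.3446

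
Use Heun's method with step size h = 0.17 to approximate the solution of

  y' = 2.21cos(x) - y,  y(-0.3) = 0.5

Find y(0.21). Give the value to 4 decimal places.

1.1687

Heun: k1 = f(x_n, y_n); k2 = f(x_n + h, y_n + h·k1); y_{n+1} = y_n + (h/2)·(k1 + k2).
x=-0.300000, y=0.500000:
  k1 = f(-0.300000, 0.500000) = 1.611294
  k2 = f(-0.130000, 0.773920) = 1.417432
  y ← 0.500000 + (0.17/2)·(1.611294 + 1.417432) = 0.757442
x=-0.130000, y=0.757442:
  k1 = f(-0.130000, 0.757442) = 1.433910
  k2 = f(0.040000, 1.001206) = 1.207026
  y ← 0.757442 + (0.17/2)·(1.433910 + 1.207026) = 0.981921
x=0.040000, y=0.981921:
  k1 = f(0.040000, 0.981921) = 1.226311
  k2 = f(0.210000, 1.190394) = 0.971054
  y ← 0.981921 + (0.17/2)·(1.226311 + 0.971054) = 1.168697
y(0.21) ≈ 1.1687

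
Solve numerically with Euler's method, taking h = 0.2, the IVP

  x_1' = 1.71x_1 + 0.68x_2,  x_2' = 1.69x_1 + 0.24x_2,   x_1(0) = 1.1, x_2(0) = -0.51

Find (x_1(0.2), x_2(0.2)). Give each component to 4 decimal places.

Euler on (x_1,x_2): x_1_{n+1} = x_1_n + h·x_1', x_2_{n+1} = x_2_n + h·x_2'.
0.000000: (1.100000, -0.510000); f=(1.534200, 1.736600) → (1.406840, -0.162680)
(x_1(0.2), x_2(0.2)) ≈ (1.4068, -0.1627)

1.4068, -0.1627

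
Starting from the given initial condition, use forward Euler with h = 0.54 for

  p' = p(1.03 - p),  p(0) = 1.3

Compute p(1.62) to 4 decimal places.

1.0437

Euler: p_{n+1} = p_n + h·f(t_n, p_n).
t=0.000000, p=1.300000: f=-0.351000 → p ← 1.300000 + 0.54·(-0.351000) = 1.110460
t=0.540000, p=1.110460: f=-0.089348 → p ← 1.110460 + 0.54·(-0.089348) = 1.062212
t=1.080000, p=1.062212: f=-0.034216 → p ← 1.062212 + 0.54·(-0.034216) = 1.043735
p(1.62) ≈ 1.0437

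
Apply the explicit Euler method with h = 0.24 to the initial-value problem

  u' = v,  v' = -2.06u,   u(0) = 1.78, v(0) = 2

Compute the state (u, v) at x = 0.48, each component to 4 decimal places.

2.5288, 0.0026

Euler on (u,v): u_{n+1} = u_n + h·u', v_{n+1} = v_n + h·v'.
0.000000: (1.780000, 2.000000); f=(2.000000, -3.666800) → (2.260000, 1.119968)
0.240000: (2.260000, 1.119968); f=(1.119968, -4.655600) → (2.528792, 0.002624)
(u(0.48), v(0.48)) ≈ (2.5288, 0.0026)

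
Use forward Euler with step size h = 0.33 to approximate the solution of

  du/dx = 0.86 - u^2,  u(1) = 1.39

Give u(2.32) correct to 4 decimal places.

Euler: u_{n+1} = u_n + h·f(x_n, u_n).
x=1.000000, u=1.390000: f=-1.072100 → u ← 1.390000 + 0.33·(-1.072100) = 1.036207
x=1.330000, u=1.036207: f=-0.213725 → u ← 1.036207 + 0.33·(-0.213725) = 0.965678
x=1.660000, u=0.965678: f=-0.072534 → u ← 0.965678 + 0.33·(-0.072534) = 0.941742
x=1.990000, u=0.941742: f=-0.026877 → u ← 0.941742 + 0.33·(-0.026877) = 0.932872
u(2.32) ≈ 0.9329

0.9329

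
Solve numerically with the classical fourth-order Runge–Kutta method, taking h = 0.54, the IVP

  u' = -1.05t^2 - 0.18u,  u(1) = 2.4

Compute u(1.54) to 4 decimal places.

1.2871

RK4: k1 = f(t_n, u_n); k2 = f(t_n + h/2, u_n + (h/2)·k1); k3 = f(t_n + h/2, u_n + (h/2)·k2); k4 = f(t_n + h, u_n + h·k3); u_{n+1} = u_n + (h/6)·(k1 + 2k2 + 2k3 + k4).
t=1.000000, u=2.400000:
  k1 = f(1.000000, 2.400000) = -1.482000
  k2 = f(1.270000, 1.999860) = -2.053520
  k3 = f(1.270000, 1.845550) = -2.025744
  k4 = f(1.540000, 1.306098) = -2.725278
  u ← 2.400000 + (0.54/6)·(k1 + 2k2 + 2k3 + k4) = 1.287078
u(1.54) ≈ 1.2871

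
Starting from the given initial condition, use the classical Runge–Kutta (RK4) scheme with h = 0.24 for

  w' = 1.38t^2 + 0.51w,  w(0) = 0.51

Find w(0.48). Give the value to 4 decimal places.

RK4: k1 = f(t_n, w_n); k2 = f(t_n + h/2, w_n + (h/2)·k1); k3 = f(t_n + h/2, w_n + (h/2)·k2); k4 = f(t_n + h, w_n + h·k3); w_{n+1} = w_n + (h/6)·(k1 + 2k2 + 2k3 + k4).
t=0.000000, w=0.510000:
  k1 = f(0.000000, 0.510000) = 0.260100
  k2 = f(0.120000, 0.541212) = 0.295890
  k3 = f(0.120000, 0.545507) = 0.298080
  k4 = f(0.240000, 0.581539) = 0.376073
  w ← 0.510000 + (0.24/6)·(k1 + 2k2 + 2k3 + k4) = 0.582965
t=0.240000, w=0.582965:
  k1 = f(0.240000, 0.582965) = 0.376800
  k2 = f(0.360000, 0.628181) = 0.499220
  k3 = f(0.360000, 0.642871) = 0.506712
  k4 = f(0.480000, 0.704575) = 0.677286
  w ← 0.582965 + (0.24/6)·(k1 + 2k2 + 2k3 + k4) = 0.705603
w(0.48) ≈ 0.7056

0.7056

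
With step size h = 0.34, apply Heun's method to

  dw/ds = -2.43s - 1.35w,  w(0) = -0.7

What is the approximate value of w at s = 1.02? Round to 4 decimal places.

-1.0517

Heun: k1 = f(s_n, w_n); k2 = f(s_n + h, w_n + h·k1); w_{n+1} = w_n + (h/2)·(k1 + k2).
s=0.000000, w=-0.700000:
  k1 = f(0.000000, -0.700000) = 0.945000
  k2 = f(0.340000, -0.378700) = -0.314955
  w ← -0.700000 + (0.34/2)·(0.945000 + (-0.314955)) = -0.592892
s=0.340000, w=-0.592892:
  k1 = f(0.340000, -0.592892) = -0.025795
  k2 = f(0.680000, -0.601663) = -0.840155
  w ← -0.592892 + (0.34/2)·(-0.025795 + (-0.840155)) = -0.740104
s=0.680000, w=-0.740104:
  k1 = f(0.680000, -0.740104) = -0.653260
  k2 = f(1.020000, -0.962212) = -1.179613
  w ← -0.740104 + (0.34/2)·(-0.653260 + (-1.179613)) = -1.051692
w(1.02) ≈ -1.0517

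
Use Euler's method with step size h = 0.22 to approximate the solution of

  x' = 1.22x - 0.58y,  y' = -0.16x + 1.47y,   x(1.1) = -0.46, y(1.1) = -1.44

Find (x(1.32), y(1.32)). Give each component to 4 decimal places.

-0.3997, -1.8895

Euler on (x,y): x_{n+1} = x_n + h·x', y_{n+1} = y_n + h·y'.
1.100000: (-0.460000, -1.440000); f=(0.274000, -2.043200) → (-0.399720, -1.889504)
(x(1.32), y(1.32)) ≈ (-0.3997, -1.8895)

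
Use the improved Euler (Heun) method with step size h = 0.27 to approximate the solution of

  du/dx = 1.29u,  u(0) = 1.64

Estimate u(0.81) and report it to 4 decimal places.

Heun: k1 = f(x_n, u_n); k2 = f(x_n + h, u_n + h·k1); u_{n+1} = u_n + (h/2)·(k1 + k2).
x=0.000000, u=1.640000:
  k1 = f(0.000000, 1.640000) = 2.115600
  k2 = f(0.270000, 2.211212) = 2.852463
  u ← 1.640000 + (0.27/2)·(2.115600 + 2.852463) = 2.310689
x=0.270000, u=2.310689:
  k1 = f(0.270000, 2.310689) = 2.980788
  k2 = f(0.540000, 3.115501) = 4.018997
  u ← 2.310689 + (0.27/2)·(2.980788 + 4.018997) = 3.255660
x=0.540000, u=3.255660:
  k1 = f(0.540000, 3.255660) = 4.199801
  k2 = f(0.810000, 4.389606) = 5.662591
  u ← 3.255660 + (0.27/2)·(4.199801 + 5.662591) = 4.587083
u(0.81) ≈ 4.5871

4.5871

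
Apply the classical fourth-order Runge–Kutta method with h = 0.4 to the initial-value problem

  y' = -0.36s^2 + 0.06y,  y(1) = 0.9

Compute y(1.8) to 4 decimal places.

RK4: k1 = f(s_n, y_n); k2 = f(s_n + h/2, y_n + (h/2)·k1); k3 = f(s_n + h/2, y_n + (h/2)·k2); k4 = f(s_n + h, y_n + h·k3); y_{n+1} = y_n + (h/6)·(k1 + 2k2 + 2k3 + k4).
s=1.000000, y=0.900000:
  k1 = f(1.000000, 0.900000) = -0.306000
  k2 = f(1.200000, 0.838800) = -0.468072
  k3 = f(1.200000, 0.806386) = -0.470017
  k4 = f(1.400000, 0.711993) = -0.662880
  y ← 0.900000 + (0.4/6)·(k1 + 2k2 + 2k3 + k4) = 0.710329
s=1.400000, y=0.710329:
  k1 = f(1.400000, 0.710329) = -0.662980
  k2 = f(1.600000, 0.577733) = -0.886936
  k3 = f(1.600000, 0.532942) = -0.889623
  k4 = f(1.800000, 0.354480) = -1.145131
  y ← 0.710329 + (0.4/6)·(k1 + 2k2 + 2k3 + k4) = 0.352914
y(1.8) ≈ 0.3529

0.3529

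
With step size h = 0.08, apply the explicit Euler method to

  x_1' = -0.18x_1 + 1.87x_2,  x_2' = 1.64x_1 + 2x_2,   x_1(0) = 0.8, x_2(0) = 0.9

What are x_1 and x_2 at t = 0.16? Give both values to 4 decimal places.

Euler on (x_1,x_2): x_1_{n+1} = x_1_n + h·x_1', x_2_{n+1} = x_2_n + h·x_2'.
0.000000: (0.800000, 0.900000); f=(1.539000, 3.112000) → (0.923120, 1.148960)
0.080000: (0.923120, 1.148960); f=(1.982394, 3.811837) → (1.081711, 1.453907)
(x_1(0.16), x_2(0.16)) ≈ (1.0817, 1.4539)

1.0817, 1.4539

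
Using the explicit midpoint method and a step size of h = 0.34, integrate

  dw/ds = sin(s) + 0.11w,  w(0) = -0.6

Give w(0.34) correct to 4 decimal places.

Midpoint: k1 = f(s_n, w_n); k2 = f(s_n + h/2, w_n + (h/2)·k1); w_{n+1} = w_n + h·k2.
s=0.000000, w=-0.600000:
  k1 = f(0.000000, -0.600000) = -0.066000
  k2 = f(0.170000, -0.611220) = 0.101948
  w ← -0.600000 + 0.34·0.101948 = -0.565338
w(0.34) ≈ -0.5653

-0.5653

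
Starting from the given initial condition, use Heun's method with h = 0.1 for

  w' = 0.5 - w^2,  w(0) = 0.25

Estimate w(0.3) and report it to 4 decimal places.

Heun: k1 = f(t_n, w_n); k2 = f(t_n + h, w_n + h·k1); w_{n+1} = w_n + (h/2)·(k1 + k2).
t=0.000000, w=0.250000:
  k1 = f(0.000000, 0.250000) = 0.437500
  k2 = f(0.100000, 0.293750) = 0.413711
  w ← 0.250000 + (0.1/2)·(0.437500 + 0.413711) = 0.292561
t=0.100000, w=0.292561:
  k1 = f(0.100000, 0.292561) = 0.414408
  k2 = f(0.200000, 0.334001) = 0.388443
  w ← 0.292561 + (0.1/2)·(0.414408 + 0.388443) = 0.332703
t=0.200000, w=0.332703:
  k1 = f(0.200000, 0.332703) = 0.389309
  k2 = f(0.300000, 0.371634) = 0.361888
  w ← 0.332703 + (0.1/2)·(0.389309 + 0.361888) = 0.370263
w(0.3) ≈ 0.3703

0.3703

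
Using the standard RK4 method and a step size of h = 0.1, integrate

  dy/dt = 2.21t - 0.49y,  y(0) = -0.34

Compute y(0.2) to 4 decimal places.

RK4: k1 = f(t_n, y_n); k2 = f(t_n + h/2, y_n + (h/2)·k1); k3 = f(t_n + h/2, y_n + (h/2)·k2); k4 = f(t_n + h, y_n + h·k3); y_{n+1} = y_n + (h/6)·(k1 + 2k2 + 2k3 + k4).
t=0.000000, y=-0.340000:
  k1 = f(0.000000, -0.340000) = 0.166600
  k2 = f(0.050000, -0.331670) = 0.273018
  k3 = f(0.050000, -0.326349) = 0.270411
  k4 = f(0.100000, -0.312959) = 0.374350
  y ← -0.340000 + (0.1/6)·(k1 + 2k2 + 2k3 + k4) = -0.312870
t=0.100000, y=-0.312870:
  k1 = f(0.100000, -0.312870) = 0.374306
  k2 = f(0.150000, -0.294155) = 0.475636
  k3 = f(0.150000, -0.289088) = 0.473153
  k4 = f(0.200000, -0.265555) = 0.572122
  y ← -0.312870 + (0.1/6)·(k1 + 2k2 + 2k3 + k4) = -0.265470
y(0.2) ≈ -0.2655

-0.2655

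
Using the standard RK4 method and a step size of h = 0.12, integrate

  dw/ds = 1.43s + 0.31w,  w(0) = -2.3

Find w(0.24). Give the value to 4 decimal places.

RK4: k1 = f(s_n, w_n); k2 = f(s_n + h/2, w_n + (h/2)·k1); k3 = f(s_n + h/2, w_n + (h/2)·k2); k4 = f(s_n + h, w_n + h·k3); w_{n+1} = w_n + (h/6)·(k1 + 2k2 + 2k3 + k4).
s=0.000000, w=-2.300000:
  k1 = f(0.000000, -2.300000) = -0.713000
  k2 = f(0.060000, -2.342780) = -0.640462
  k3 = f(0.060000, -2.338428) = -0.639113
  k4 = f(0.120000, -2.376694) = -0.565175
  w ← -2.300000 + (0.12/6)·(k1 + 2k2 + 2k3 + k4) = -2.376746
s=0.120000, w=-2.376746:
  k1 = f(0.120000, -2.376746) = -0.565191
  k2 = f(0.180000, -2.410658) = -0.489904
  k3 = f(0.180000, -2.406141) = -0.488504
  k4 = f(0.240000, -2.435367) = -0.411764
  w ← -2.376746 + (0.12/6)·(k1 + 2k2 + 2k3 + k4) = -2.435422
w(0.24) ≈ -2.4354

-2.4354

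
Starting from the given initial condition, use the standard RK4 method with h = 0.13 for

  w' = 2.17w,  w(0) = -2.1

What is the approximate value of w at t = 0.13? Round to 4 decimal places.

RK4: k1 = f(t_n, w_n); k2 = f(t_n + h/2, w_n + (h/2)·k1); k3 = f(t_n + h/2, w_n + (h/2)·k2); k4 = f(t_n + h, w_n + h·k3); w_{n+1} = w_n + (h/6)·(k1 + 2k2 + 2k3 + k4).
t=0.000000, w=-2.100000:
  k1 = f(0.000000, -2.100000) = -4.557000
  k2 = f(0.065000, -2.396205) = -5.199765
  k3 = f(0.065000, -2.437985) = -5.290427
  k4 = f(0.130000, -2.787755) = -6.049429
  w ← -2.100000 + (0.13/6)·(k1 + 2k2 + 2k3 + k4) = -2.784381
w(0.13) ≈ -2.7844

-2.7844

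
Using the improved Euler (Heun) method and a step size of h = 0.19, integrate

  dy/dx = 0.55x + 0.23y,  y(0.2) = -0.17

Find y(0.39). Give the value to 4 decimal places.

Heun: k1 = f(x_n, y_n); k2 = f(x_n + h, y_n + h·k1); y_{n+1} = y_n + (h/2)·(k1 + k2).
x=0.200000, y=-0.170000:
  k1 = f(0.200000, -0.170000) = 0.070900
  k2 = f(0.390000, -0.156529) = 0.178498
  y ← -0.170000 + (0.19/2)·(0.070900 + 0.178498) = -0.146307
y(0.39) ≈ -0.1463

-0.1463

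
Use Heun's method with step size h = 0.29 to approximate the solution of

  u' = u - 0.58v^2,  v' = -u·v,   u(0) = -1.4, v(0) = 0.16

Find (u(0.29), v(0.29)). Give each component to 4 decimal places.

-1.8719, 0.2515

Heun on (u,v): k1 = f(x_n, state_n); k2 = f(x_n + h, state_n + h·k1); state_{n+1} = state_n + (h/2)·(k1 + k2).
0.000000: (-1.400000, 0.160000)
  k1 = (-1.414848, 0.224000)
  predictor → (-1.810306, 0.224960)
  k2 = (-1.839658, 0.407246)
  → (-1.871903, 0.251531)
(u(0.29), v(0.29)) ≈ (-1.8719, 0.2515)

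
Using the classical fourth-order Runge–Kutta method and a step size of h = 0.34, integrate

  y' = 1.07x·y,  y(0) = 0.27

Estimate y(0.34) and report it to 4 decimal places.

0.2872

RK4: k1 = f(x_n, y_n); k2 = f(x_n + h/2, y_n + (h/2)·k1); k3 = f(x_n + h/2, y_n + (h/2)·k2); k4 = f(x_n + h, y_n + h·k3); y_{n+1} = y_n + (h/6)·(k1 + 2k2 + 2k3 + k4).
x=0.000000, y=0.270000:
  k1 = f(0.000000, 0.270000) = 0.000000
  k2 = f(0.170000, 0.270000) = 0.049113
  k3 = f(0.170000, 0.278349) = 0.050632
  k4 = f(0.340000, 0.287215) = 0.104489
  y ← 0.270000 + (0.34/6)·(k1 + 2k2 + 2k3 + k4) = 0.287225
y(0.34) ≈ 0.2872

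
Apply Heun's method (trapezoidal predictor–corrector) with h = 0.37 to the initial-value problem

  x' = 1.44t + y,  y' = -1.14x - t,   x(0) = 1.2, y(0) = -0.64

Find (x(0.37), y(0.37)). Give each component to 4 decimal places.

0.9681, -1.1647

Heun on (x,y): k1 = f(t_n, state_n); k2 = f(t_n + h, state_n + h·k1); state_{n+1} = state_n + (h/2)·(k1 + k2).
0.000000: (1.200000, -0.640000)
  k1 = (-0.640000, -1.368000)
  predictor → (0.963200, -1.146160)
  k2 = (-0.613360, -1.468048)
  → (0.968128, -1.164669)
(x(0.37), y(0.37)) ≈ (0.9681, -1.1647)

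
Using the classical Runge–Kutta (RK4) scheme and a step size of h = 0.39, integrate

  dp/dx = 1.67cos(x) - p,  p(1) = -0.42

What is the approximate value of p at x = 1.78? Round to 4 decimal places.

-0.0783

RK4: k1 = f(x_n, p_n); k2 = f(x_n + h/2, p_n + (h/2)·k1); k3 = f(x_n + h/2, p_n + (h/2)·k2); k4 = f(x_n + h, p_n + h·k3); p_{n+1} = p_n + (h/6)·(k1 + 2k2 + 2k3 + k4).
x=1.000000, p=-0.420000:
  k1 = f(1.000000, -0.420000) = 1.322305
  k2 = f(1.195000, -0.162151) = 0.775063
  k3 = f(1.195000, -0.268863) = 0.881775
  k4 = f(1.390000, -0.076108) = 0.376395
  p ← -0.420000 + (0.39/6)·(k1 + 2k2 + 2k3 + k4) = -0.094196
x=1.390000, p=-0.094196:
  k1 = f(1.390000, -0.094196) = 0.394483
  k2 = f(1.585000, -0.017271) = -0.006448
  k3 = f(1.585000, -0.095453) = 0.071734
  k4 = f(1.780000, -0.066219) = -0.280608
  p ← -0.094196 + (0.39/6)·(k1 + 2k2 + 2k3 + k4) = -0.078307
p(1.78) ≈ -0.0783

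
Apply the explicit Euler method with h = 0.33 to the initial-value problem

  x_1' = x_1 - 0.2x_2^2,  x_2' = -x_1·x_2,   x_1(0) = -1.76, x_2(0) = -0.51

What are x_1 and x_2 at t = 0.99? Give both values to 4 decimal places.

Euler on (x_1,x_2): x_1_{n+1} = x_1_n + h·x_1', x_2_{n+1} = x_2_n + h·x_2'.
0.000000: (-1.760000, -0.510000); f=(-1.812020, -0.897600) → (-2.357967, -0.806208)
0.330000: (-2.357967, -0.806208); f=(-2.487961, -1.901012) → (-3.178994, -1.433542)
0.660000: (-3.178994, -1.433542); f=(-3.590002, -4.557220) → (-4.363694, -2.937425)
(x_1(0.99), x_2(0.99)) ≈ (-4.3637, -2.9374)

-4.3637, -2.9374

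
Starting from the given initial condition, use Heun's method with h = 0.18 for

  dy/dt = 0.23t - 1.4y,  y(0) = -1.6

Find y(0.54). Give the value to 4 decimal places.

Heun: k1 = f(t_n, y_n); k2 = f(t_n + h, y_n + h·k1); y_{n+1} = y_n + (h/2)·(k1 + k2).
t=0.000000, y=-1.600000:
  k1 = f(0.000000, -1.600000) = 2.240000
  k2 = f(0.180000, -1.196800) = 1.716920
  y ← -1.600000 + (0.18/2)·(2.240000 + 1.716920) = -1.243877
t=0.180000, y=-1.243877:
  k1 = f(0.180000, -1.243877) = 1.782828
  k2 = f(0.360000, -0.922968) = 1.374955
  y ← -1.243877 + (0.18/2)·(1.782828 + 1.374955) = -0.959677
t=0.360000, y=-0.959677:
  k1 = f(0.360000, -0.959677) = 1.426347
  k2 = f(0.540000, -0.702934) = 1.108308
  y ← -0.959677 + (0.18/2)·(1.426347 + 1.108308) = -0.731558
y(0.54) ≈ -0.7316

-0.7316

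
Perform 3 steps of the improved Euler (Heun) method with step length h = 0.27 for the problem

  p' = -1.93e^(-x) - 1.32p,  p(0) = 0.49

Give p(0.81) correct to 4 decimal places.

Heun: k1 = f(x_n, p_n); k2 = f(x_n + h, p_n + h·k1); p_{n+1} = p_n + (h/2)·(k1 + k2).
x=0.000000, p=0.490000:
  k1 = f(0.000000, 0.490000) = -2.576800
  k2 = f(0.270000, -0.205736) = -1.201751
  p ← 0.490000 + (0.27/2)·(-2.576800 + (-1.201751)) = -0.020104
x=0.270000, p=-0.020104:
  k1 = f(0.270000, -0.020104) = -1.446785
  k2 = f(0.540000, -0.410736) = -0.582532
  p ← -0.020104 + (0.27/2)·(-1.446785 + (-0.582532)) = -0.294062
x=0.540000, p=-0.294062:
  k1 = f(0.540000, -0.294062) = -0.736542
  k2 = f(0.810000, -0.492929) = -0.207910
  p ← -0.294062 + (0.27/2)·(-0.736542 + (-0.207910)) = -0.421563
p(0.81) ≈ -0.4216

-0.4216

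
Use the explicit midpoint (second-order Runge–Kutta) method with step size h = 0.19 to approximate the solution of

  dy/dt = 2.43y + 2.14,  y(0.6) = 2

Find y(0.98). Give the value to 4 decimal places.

6.2044

Midpoint: k1 = f(t_n, y_n); k2 = f(t_n + h/2, y_n + (h/2)·k1); y_{n+1} = y_n + h·k2.
t=0.600000, y=2.000000:
  k1 = f(0.600000, 2.000000) = 7.000000
  k2 = f(0.695000, 2.665000) = 8.615950
  y ← 2.000000 + 0.19·8.615950 = 3.637030
t=0.790000, y=3.637030:
  k1 = f(0.790000, 3.637030) = 10.977984
  k2 = f(0.885000, 4.679939) = 13.512252
  y ← 3.637030 + 0.19·13.512252 = 6.204358
y(0.98) ≈ 6.2044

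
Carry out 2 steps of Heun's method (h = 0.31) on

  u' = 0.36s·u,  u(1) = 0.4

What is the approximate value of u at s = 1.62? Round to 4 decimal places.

0.5352

Heun: k1 = f(s_n, u_n); k2 = f(s_n + h, u_n + h·k1); u_{n+1} = u_n + (h/2)·(k1 + k2).
s=1.000000, u=0.400000:
  k1 = f(1.000000, 0.400000) = 0.144000
  k2 = f(1.310000, 0.444640) = 0.209692
  u ← 0.400000 + (0.31/2)·(0.144000 + 0.209692) = 0.454822
s=1.310000, u=0.454822:
  k1 = f(1.310000, 0.454822) = 0.214494
  k2 = f(1.620000, 0.521315) = 0.304031
  u ← 0.454822 + (0.31/2)·(0.214494 + 0.304031) = 0.535194
u(1.62) ≈ 0.5352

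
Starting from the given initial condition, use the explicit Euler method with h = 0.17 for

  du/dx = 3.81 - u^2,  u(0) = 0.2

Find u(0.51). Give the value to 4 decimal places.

1.6978

Euler: u_{n+1} = u_n + h·f(x_n, u_n).
x=0.000000, u=0.200000: f=3.770000 → u ← 0.200000 + 0.17·3.770000 = 0.840900
x=0.170000, u=0.840900: f=3.102887 → u ← 0.840900 + 0.17·3.102887 = 1.368391
x=0.340000, u=1.368391: f=1.937507 → u ← 1.368391 + 0.17·1.937507 = 1.697767
u(0.51) ≈ 1.6978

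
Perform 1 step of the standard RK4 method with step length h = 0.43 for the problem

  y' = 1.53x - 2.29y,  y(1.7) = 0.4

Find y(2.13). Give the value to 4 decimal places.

RK4: k1 = f(x_n, y_n); k2 = f(x_n + h/2, y_n + (h/2)·k1); k3 = f(x_n + h/2, y_n + (h/2)·k2); k4 = f(x_n + h, y_n + h·k3); y_{n+1} = y_n + (h/6)·(k1 + 2k2 + 2k3 + k4).
x=1.700000, y=0.400000:
  k1 = f(1.700000, 0.400000) = 1.685000
  k2 = f(1.915000, 0.762275) = 1.184340
  k3 = f(1.915000, 0.654633) = 1.430840
  k4 = f(2.130000, 1.015261) = 0.933952
  y ← 0.400000 + (0.43/6)·(k1 + 2k2 + 2k3 + k4) = 0.962534
y(2.13) ≈ 0.9625

0.9625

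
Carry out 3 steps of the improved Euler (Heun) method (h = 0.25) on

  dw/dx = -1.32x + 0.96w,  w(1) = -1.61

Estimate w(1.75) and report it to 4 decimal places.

Heun: k1 = f(x_n, w_n); k2 = f(x_n + h, w_n + h·k1); w_{n+1} = w_n + (h/2)·(k1 + k2).
x=1.000000, w=-1.610000:
  k1 = f(1.000000, -1.610000) = -2.865600
  k2 = f(1.250000, -2.326400) = -3.883344
  w ← -1.610000 + (0.25/2)·(-2.865600 + (-3.883344)) = -2.453618
x=1.250000, w=-2.453618:
  k1 = f(1.250000, -2.453618) = -4.005473
  k2 = f(1.500000, -3.454986) = -5.296787
  w ← -2.453618 + (0.25/2)·(-4.005473 + (-5.296787)) = -3.616401
x=1.500000, w=-3.616401:
  k1 = f(1.500000, -3.616401) = -5.451744
  k2 = f(1.750000, -4.979337) = -7.090163
  w ← -3.616401 + (0.25/2)·(-5.451744 + (-7.090163)) = -5.184139
w(1.75) ≈ -5.1841

-5.1841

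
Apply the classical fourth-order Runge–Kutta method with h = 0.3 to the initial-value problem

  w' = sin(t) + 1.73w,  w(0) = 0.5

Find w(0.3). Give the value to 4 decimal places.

0.8934

RK4: k1 = f(t_n, w_n); k2 = f(t_n + h/2, w_n + (h/2)·k1); k3 = f(t_n + h/2, w_n + (h/2)·k2); k4 = f(t_n + h, w_n + h·k3); w_{n+1} = w_n + (h/6)·(k1 + 2k2 + 2k3 + k4).
t=0.000000, w=0.500000:
  k1 = f(0.000000, 0.500000) = 0.865000
  k2 = f(0.150000, 0.629750) = 1.238906
  k3 = f(0.150000, 0.685836) = 1.335934
  k4 = f(0.300000, 0.900780) = 1.853870
  w ← 0.500000 + (0.3/6)·(k1 + 2k2 + 2k3 + k4) = 0.893427
w(0.3) ≈ 0.8934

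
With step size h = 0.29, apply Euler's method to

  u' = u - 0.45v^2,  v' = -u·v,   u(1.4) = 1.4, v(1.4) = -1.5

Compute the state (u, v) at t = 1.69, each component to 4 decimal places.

1.5124, -0.8910

Euler on (u,v): u_{n+1} = u_n + h·u', v_{n+1} = v_n + h·v'.
1.400000: (1.400000, -1.500000); f=(0.387500, 2.100000) → (1.512375, -0.891000)
(u(1.69), v(1.69)) ≈ (1.5124, -0.8910)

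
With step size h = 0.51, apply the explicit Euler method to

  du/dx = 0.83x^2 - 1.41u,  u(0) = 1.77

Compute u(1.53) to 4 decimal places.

Euler: u_{n+1} = u_n + h·f(x_n, u_n).
x=0.000000, u=1.770000: f=-2.495700 → u ← 1.770000 + 0.51·(-2.495700) = 0.497193
x=0.510000, u=0.497193: f=-0.485159 → u ← 0.497193 + 0.51·(-0.485159) = 0.249762
x=1.020000, u=0.249762: f=0.511368 → u ← 0.249762 + 0.51·0.511368 = 0.510559
u(1.53) ≈ 0.5106

0.5106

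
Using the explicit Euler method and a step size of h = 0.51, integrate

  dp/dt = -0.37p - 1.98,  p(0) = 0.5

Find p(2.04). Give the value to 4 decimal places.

-2.8163

Euler: p_{n+1} = p_n + h·f(t_n, p_n).
t=0.000000, p=0.500000: f=-2.165000 → p ← 0.500000 + 0.51·(-2.165000) = -0.604150
t=0.510000, p=-0.604150: f=-1.756464 → p ← -0.604150 + 0.51·(-1.756464) = -1.499947
t=1.020000, p=-1.499947: f=-1.425020 → p ← -1.499947 + 0.51·(-1.425020) = -2.226707
t=1.530000, p=-2.226707: f=-1.156118 → p ← -2.226707 + 0.51·(-1.156118) = -2.816327
p(2.04) ≈ -2.8163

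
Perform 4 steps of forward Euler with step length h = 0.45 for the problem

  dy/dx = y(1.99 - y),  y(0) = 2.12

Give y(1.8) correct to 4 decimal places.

1.9900

Euler: y_{n+1} = y_n + h·f(x_n, y_n).
x=0.000000, y=2.120000: f=-0.275600 → y ← 2.120000 + 0.45·(-0.275600) = 1.995980
x=0.450000, y=1.995980: f=-0.011936 → y ← 1.995980 + 0.45·(-0.011936) = 1.990609
x=0.900000, y=1.990609: f=-0.001212 → y ← 1.990609 + 0.45·(-0.001212) = 1.990063
x=1.350000, y=1.990063: f=-0.000126 → y ← 1.990063 + 0.45·(-0.000126) = 1.990007
y(1.8) ≈ 1.9900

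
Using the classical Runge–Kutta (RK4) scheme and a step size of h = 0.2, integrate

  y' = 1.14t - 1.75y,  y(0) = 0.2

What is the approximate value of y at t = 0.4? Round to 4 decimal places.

RK4: k1 = f(t_n, y_n); k2 = f(t_n + h/2, y_n + (h/2)·k1); k3 = f(t_n + h/2, y_n + (h/2)·k2); k4 = f(t_n + h, y_n + h·k3); y_{n+1} = y_n + (h/6)·(k1 + 2k2 + 2k3 + k4).
t=0.000000, y=0.200000:
  k1 = f(0.000000, 0.200000) = -0.350000
  k2 = f(0.100000, 0.165000) = -0.174750
  k3 = f(0.100000, 0.182525) = -0.205419
  k4 = f(0.200000, 0.158916) = -0.050103
  y ← 0.200000 + (0.2/6)·(k1 + 2k2 + 2k3 + k4) = 0.161319
t=0.200000, y=0.161319:
  k1 = f(0.200000, 0.161319) = -0.054308
  k2 = f(0.300000, 0.155888) = 0.069196
  k3 = f(0.300000, 0.168238) = 0.047583
  k4 = f(0.400000, 0.170835) = 0.157038
  y ← 0.161319 + (0.2/6)·(k1 + 2k2 + 2k3 + k4) = 0.172528
y(0.4) ≈ 0.1725

0.1725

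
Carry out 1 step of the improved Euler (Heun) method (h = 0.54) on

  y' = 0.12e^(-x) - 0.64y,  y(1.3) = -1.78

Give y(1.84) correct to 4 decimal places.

-1.2602

Heun: k1 = f(x_n, y_n); k2 = f(x_n + h, y_n + h·k1); y_{n+1} = y_n + (h/2)·(k1 + k2).
x=1.300000, y=-1.780000:
  k1 = f(1.300000, -1.780000) = 1.171904
  k2 = f(1.840000, -1.147172) = 0.753248
  y ← -1.780000 + (0.54/2)·(1.171904 + 0.753248) = -1.260209
y(1.84) ≈ -1.2602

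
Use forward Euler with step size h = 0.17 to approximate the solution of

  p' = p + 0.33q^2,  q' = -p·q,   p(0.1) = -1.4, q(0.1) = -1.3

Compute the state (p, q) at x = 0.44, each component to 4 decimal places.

-1.6602, -2.0316

Euler on (p,q): p_{n+1} = p_n + h·p', q_{n+1} = q_n + h·q'.
0.100000: (-1.400000, -1.300000); f=(-0.842300, -1.820000) → (-1.543191, -1.609400)
0.270000: (-1.543191, -1.609400); f=(-0.688435, -2.483612) → (-1.660225, -2.031614)
(p(0.44), q(0.44)) ≈ (-1.6602, -2.0316)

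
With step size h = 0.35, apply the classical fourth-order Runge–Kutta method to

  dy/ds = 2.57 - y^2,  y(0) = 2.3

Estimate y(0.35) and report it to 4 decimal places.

1.8136

RK4: k1 = f(s_n, y_n); k2 = f(s_n + h/2, y_n + (h/2)·k1); k3 = f(s_n + h/2, y_n + (h/2)·k2); k4 = f(s_n + h, y_n + h·k3); y_{n+1} = y_n + (h/6)·(k1 + 2k2 + 2k3 + k4).
s=0.000000, y=2.300000:
  k1 = f(0.000000, 2.300000) = -2.720000
  k2 = f(0.175000, 1.824000) = -0.756976
  k3 = f(0.175000, 2.167529) = -2.128183
  k4 = f(0.350000, 1.555136) = 0.151552
  y ← 2.300000 + (0.35/6)·(k1 + 2k2 + 2k3 + k4) = 1.813572
y(0.35) ≈ 1.8136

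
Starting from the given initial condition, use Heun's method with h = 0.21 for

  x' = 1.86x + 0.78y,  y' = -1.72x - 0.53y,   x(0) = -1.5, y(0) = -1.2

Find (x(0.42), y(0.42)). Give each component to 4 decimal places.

-3.4993, 0.6155

Heun on (x,y): k1 = f(s_n, state_n); k2 = f(s_n + h, state_n + h·k1); state_{n+1} = state_n + (h/2)·(k1 + k2).
0.000000: (-1.500000, -1.200000)
  k1 = (-3.726000, 3.216000)
  predictor → (-2.282460, -0.524640)
  k2 = (-4.654595, 4.203890)
  → (-2.379962, -0.420912)
0.210000: (-2.379962, -0.420912)
  k1 = (-4.755041, 4.316619)
  predictor → (-3.378521, 0.485578)
  k2 = (-5.905298, 5.553700)
  → (-3.499298, 0.615472)
(x(0.42), y(0.42)) ≈ (-3.4993, 0.6155)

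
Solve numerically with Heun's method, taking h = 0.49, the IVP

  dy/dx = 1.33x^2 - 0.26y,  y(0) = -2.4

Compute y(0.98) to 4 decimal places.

Heun: k1 = f(x_n, y_n); k2 = f(x_n + h, y_n + h·k1); y_{n+1} = y_n + (h/2)·(k1 + k2).
x=0.000000, y=-2.400000:
  k1 = f(0.000000, -2.400000) = 0.624000
  k2 = f(0.490000, -2.094240) = 0.863835
  y ← -2.400000 + (0.49/2)·(0.624000 + 0.863835) = -2.035480
x=0.490000, y=-2.035480:
  k1 = f(0.490000, -2.035480) = 0.848558
  k2 = f(0.980000, -1.619687) = 1.698451
  y ← -2.035480 + (0.49/2)·(0.848558 + 1.698451) = -1.411463
y(0.98) ≈ -1.4115

-1.4115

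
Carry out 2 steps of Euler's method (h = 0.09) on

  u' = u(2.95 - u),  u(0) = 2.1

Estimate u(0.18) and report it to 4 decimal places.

Euler: u_{n+1} = u_n + h·f(t_n, u_n).
t=0.000000, u=2.100000: f=1.785000 → u ← 2.100000 + 0.09·1.785000 = 2.260650
t=0.090000, u=2.260650: f=1.558379 → u ← 2.260650 + 0.09·1.558379 = 2.400904
u(0.18) ≈ 2.4009

2.4009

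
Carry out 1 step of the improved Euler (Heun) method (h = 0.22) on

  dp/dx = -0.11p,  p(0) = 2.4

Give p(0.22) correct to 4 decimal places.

2.3426

Heun: k1 = f(x_n, p_n); k2 = f(x_n + h, p_n + h·k1); p_{n+1} = p_n + (h/2)·(k1 + k2).
x=0.000000, p=2.400000:
  k1 = f(0.000000, 2.400000) = -0.264000
  k2 = f(0.220000, 2.341920) = -0.257611
  p ← 2.400000 + (0.22/2)·(-0.264000 + (-0.257611)) = 2.342623
p(0.22) ≈ 2.3426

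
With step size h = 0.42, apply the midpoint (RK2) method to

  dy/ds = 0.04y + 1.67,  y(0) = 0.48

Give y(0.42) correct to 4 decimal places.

1.1954

Midpoint: k1 = f(s_n, y_n); k2 = f(s_n + h/2, y_n + (h/2)·k1); y_{n+1} = y_n + h·k2.
s=0.000000, y=0.480000:
  k1 = f(0.000000, 0.480000) = 1.689200
  k2 = f(0.210000, 0.834732) = 1.703389
  y ← 0.480000 + 0.42·1.703389 = 1.195423
y(0.42) ≈ 1.1954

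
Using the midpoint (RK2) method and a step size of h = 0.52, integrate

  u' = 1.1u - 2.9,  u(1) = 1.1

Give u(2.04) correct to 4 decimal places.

Midpoint: k1 = f(s_n, u_n); k2 = f(s_n + h/2, u_n + (h/2)·k1); u_{n+1} = u_n + h·k2.
s=1.000000, u=1.100000:
  k1 = f(1.000000, 1.100000) = -1.690000
  k2 = f(1.260000, 0.660600) = -2.173340
  u ← 1.100000 + 0.52·(-2.173340) = -0.030137
s=1.520000, u=-0.030137:
  k1 = f(1.520000, -0.030137) = -2.933150
  k2 = f(1.780000, -0.792756) = -3.772032
  u ← -0.030137 + 0.52·(-3.772032) = -1.991593
u(2.04) ≈ -1.9916

-1.9916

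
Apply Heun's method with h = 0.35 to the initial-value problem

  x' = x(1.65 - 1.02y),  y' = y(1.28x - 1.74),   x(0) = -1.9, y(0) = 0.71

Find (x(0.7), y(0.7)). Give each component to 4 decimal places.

Heun on (x,y): k1 = f(s_n, state_n); k2 = f(s_n + h, state_n + h·k1); state_{n+1} = state_n + (h/2)·(k1 + k2).
0.000000: (-1.900000, 0.710000)
  k1 = (-1.759020, -2.962120)
  predictor → (-2.515657, -0.326742)
  k2 = (-4.989244, 1.620654)
  → (-3.080946, 0.475243)
0.350000: (-3.080946, 0.475243)
  k1 = (-3.590078, -2.701099)
  predictor → (-4.337474, -0.470141)
  k2 = (-9.236841, 3.428253)
  → (-5.325657, 0.602495)
(x(0.7), y(0.7)) ≈ (-5.3257, 0.6025)

-5.3257, 0.6025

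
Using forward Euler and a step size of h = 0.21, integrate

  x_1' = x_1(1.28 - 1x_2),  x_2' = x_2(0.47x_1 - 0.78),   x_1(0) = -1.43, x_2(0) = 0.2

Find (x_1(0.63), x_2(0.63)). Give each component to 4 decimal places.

-2.7171, 0.0573

Euler on (x_1,x_2): x_1_{n+1} = x_1_n + h·x_1', x_2_{n+1} = x_2_n + h·x_2'.
0.000000: (-1.430000, 0.200000); f=(-1.544400, -0.290420) → (-1.754324, 0.139012)
0.210000: (-1.754324, 0.139012); f=(-2.001663, -0.223049) → (-2.174673, 0.092172)
0.420000: (-2.174673, 0.092172); f=(-2.583139, -0.166102) → (-2.717132, 0.057290)
(x_1(0.63), x_2(0.63)) ≈ (-2.7171, 0.0573)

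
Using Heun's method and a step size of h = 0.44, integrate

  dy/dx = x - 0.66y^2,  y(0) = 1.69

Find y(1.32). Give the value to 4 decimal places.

Heun: k1 = f(x_n, y_n); k2 = f(x_n + h, y_n + h·k1); y_{n+1} = y_n + (h/2)·(k1 + k2).
x=0.000000, y=1.690000:
  k1 = f(0.000000, 1.690000) = -1.885026
  k2 = f(0.440000, 0.860589) = -0.048804
  y ← 1.690000 + (0.44/2)·(-1.885026 + (-0.048804)) = 1.264557
x=0.440000, y=1.264557:
  k1 = f(0.440000, 1.264557) = -0.615409
  k2 = f(0.880000, 0.993777) = 0.228189
  y ← 1.264557 + (0.44/2)·(-0.615409 + 0.228189) = 1.179369
x=0.880000, y=1.179369:
  k1 = f(0.880000, 1.179369) = -0.038001
  k2 = f(1.320000, 1.162648) = 0.427844
  y ← 1.179369 + (0.44/2)·(-0.038001 + 0.427844) = 1.265134
y(1.32) ≈ 1.2651

1.2651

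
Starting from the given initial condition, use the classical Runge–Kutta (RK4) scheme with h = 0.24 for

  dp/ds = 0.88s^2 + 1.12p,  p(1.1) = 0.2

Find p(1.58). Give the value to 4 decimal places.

1.3254

RK4: k1 = f(s_n, p_n); k2 = f(s_n + h/2, p_n + (h/2)·k1); k3 = f(s_n + h/2, p_n + (h/2)·k2); k4 = f(s_n + h, p_n + h·k3); p_{n+1} = p_n + (h/6)·(k1 + 2k2 + 2k3 + k4).
s=1.100000, p=0.200000:
  k1 = f(1.100000, 0.200000) = 1.288800
  k2 = f(1.220000, 0.354656) = 1.707007
  k3 = f(1.220000, 0.404841) = 1.763214
  k4 = f(1.340000, 0.623171) = 2.278080
  p ← 0.200000 + (0.24/6)·(k1 + 2k2 + 2k3 + k4) = 0.620293
s=1.340000, p=0.620293:
  k1 = f(1.340000, 0.620293) = 2.274856
  k2 = f(1.460000, 0.893276) = 2.876277
  k3 = f(1.460000, 0.965446) = 2.957108
  k4 = f(1.580000, 1.329999) = 3.686430
  p ← 0.620293 + (0.24/6)·(k1 + 2k2 + 2k3 + k4) = 1.325415
p(1.58) ≈ 1.3254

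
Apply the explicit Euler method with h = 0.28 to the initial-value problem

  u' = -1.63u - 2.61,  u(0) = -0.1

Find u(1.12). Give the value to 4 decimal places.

Euler: u_{n+1} = u_n + h·f(t_n, u_n).
t=0.000000, u=-0.100000: f=-2.447000 → u ← -0.100000 + 0.28·(-2.447000) = -0.785160
t=0.280000, u=-0.785160: f=-1.330189 → u ← -0.785160 + 0.28·(-1.330189) = -1.157613
t=0.560000, u=-1.157613: f=-0.723091 → u ← -1.157613 + 0.28·(-0.723091) = -1.360078
t=0.840000, u=-1.360078: f=-0.393072 → u ← -1.360078 + 0.28·(-0.393072) = -1.470139
u(1.12) ≈ -1.4701

-1.4701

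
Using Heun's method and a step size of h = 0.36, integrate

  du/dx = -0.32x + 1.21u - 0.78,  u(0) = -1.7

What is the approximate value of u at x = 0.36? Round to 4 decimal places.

-2.9645

Heun: k1 = f(x_n, u_n); k2 = f(x_n + h, u_n + h·k1); u_{n+1} = u_n + (h/2)·(k1 + k2).
x=0.000000, u=-1.700000:
  k1 = f(0.000000, -1.700000) = -2.837000
  k2 = f(0.360000, -2.721320) = -4.187997
  u ← -1.700000 + (0.36/2)·(-2.837000 + (-4.187997)) = -2.964499
u(0.36) ≈ -2.9645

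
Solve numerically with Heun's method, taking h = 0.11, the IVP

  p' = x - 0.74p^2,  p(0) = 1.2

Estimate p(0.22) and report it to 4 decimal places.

1.0269

Heun: k1 = f(x_n, p_n); k2 = f(x_n + h, p_n + h·k1); p_{n+1} = p_n + (h/2)·(k1 + k2).
x=0.000000, p=1.200000:
  k1 = f(0.000000, 1.200000) = -1.065600
  k2 = f(0.110000, 1.082784) = -0.757592
  p ← 1.200000 + (0.11/2)·(-1.065600 + (-0.757592)) = 1.099724
x=0.110000, p=1.099724:
  k1 = f(0.110000, 1.099724) = -0.784951
  k2 = f(0.220000, 1.013380) = -0.539935
  p ← 1.099724 + (0.11/2)·(-0.784951 + (-0.539935)) = 1.026856
p(0.22) ≈ 1.0269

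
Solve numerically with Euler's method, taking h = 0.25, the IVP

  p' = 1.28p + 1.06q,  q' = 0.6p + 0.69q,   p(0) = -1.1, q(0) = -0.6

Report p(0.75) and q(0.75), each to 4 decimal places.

Euler on (p,q): p_{n+1} = p_n + h·p', q_{n+1} = q_n + h·q'.
0.000000: (-1.100000, -0.600000); f=(-2.044000, -1.074000) → (-1.611000, -0.868500)
0.250000: (-1.611000, -0.868500); f=(-2.982690, -1.565865) → (-2.356673, -1.259966)
0.500000: (-2.356673, -1.259966); f=(-4.352105, -2.283380) → (-3.444699, -1.830811)
(p(0.75), q(0.75)) ≈ (-3.4447, -1.8308)

-3.4447, -1.8308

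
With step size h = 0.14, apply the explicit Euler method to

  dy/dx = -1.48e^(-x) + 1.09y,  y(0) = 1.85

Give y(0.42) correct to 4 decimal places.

Euler: y_{n+1} = y_n + h·f(x_n, y_n).
x=0.000000, y=1.850000: f=0.536500 → y ← 1.850000 + 0.14·0.536500 = 1.925110
x=0.140000, y=1.925110: f=0.811720 → y ← 1.925110 + 0.14·0.811720 = 2.038751
x=0.280000, y=2.038751: f=1.103678 → y ← 2.038751 + 0.14·1.103678 = 2.193266
y(0.42) ≈ 2.1933

2.1933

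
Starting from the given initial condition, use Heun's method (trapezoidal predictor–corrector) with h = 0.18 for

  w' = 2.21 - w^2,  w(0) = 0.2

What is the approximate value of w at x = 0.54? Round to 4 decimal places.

1.0764

Heun: k1 = f(x_n, w_n); k2 = f(x_n + h, w_n + h·k1); w_{n+1} = w_n + (h/2)·(k1 + k2).
x=0.000000, w=0.200000:
  k1 = f(0.000000, 0.200000) = 2.170000
  k2 = f(0.180000, 0.590600) = 1.861192
  w ← 0.200000 + (0.18/2)·(2.170000 + 1.861192) = 0.562807
x=0.180000, w=0.562807:
  k1 = f(0.180000, 0.562807) = 1.893248
  k2 = f(0.360000, 0.903592) = 1.393522
  w ← 0.562807 + (0.18/2)·(1.893248 + 1.393522) = 0.858617
x=0.360000, w=0.858617:
  k1 = f(0.360000, 0.858617) = 1.472778
  k2 = f(0.540000, 1.123717) = 0.947261
  w ← 0.858617 + (0.18/2)·(1.472778 + 0.947261) = 1.076420
w(0.54) ≈ 1.0764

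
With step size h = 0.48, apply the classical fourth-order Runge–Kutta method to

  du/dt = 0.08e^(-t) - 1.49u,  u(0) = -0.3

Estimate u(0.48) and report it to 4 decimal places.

RK4: k1 = f(t_n, u_n); k2 = f(t_n + h/2, u_n + (h/2)·k1); k3 = f(t_n + h/2, u_n + (h/2)·k2); k4 = f(t_n + h, u_n + h·k3); u_{n+1} = u_n + (h/6)·(k1 + 2k2 + 2k3 + k4).
t=0.000000, u=-0.300000:
  k1 = f(0.000000, -0.300000) = 0.527000
  k2 = f(0.240000, -0.173520) = 0.321475
  k3 = f(0.240000, -0.222846) = 0.394971
  k4 = f(0.480000, -0.110414) = 0.214020
  u ← -0.300000 + (0.48/6)·(k1 + 2k2 + 2k3 + k4) = -0.126087
u(0.48) ≈ -0.1261

-0.1261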